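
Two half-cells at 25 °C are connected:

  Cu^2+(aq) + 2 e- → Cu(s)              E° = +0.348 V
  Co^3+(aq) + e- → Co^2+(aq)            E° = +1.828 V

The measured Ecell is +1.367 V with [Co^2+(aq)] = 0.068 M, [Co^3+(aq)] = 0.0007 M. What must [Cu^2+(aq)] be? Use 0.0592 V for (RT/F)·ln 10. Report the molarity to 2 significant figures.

With Co³⁺/Co²⁺ at the cathode and Cu²⁺/Cu at the anode, E°cell = +1.828 − (+0.348) = +1.480 V (n = 2).
Since E = E° − (0.0592/n)·log Q, log Q = n(E° − E)/0.0592 = 3.818.
Balancing electrons gives 2 Co^3+(aq) + Cu(s) → 2 Co^2+(aq) + Cu^2+(aq); thus Q = ([Co^2+(aq)]^2·[Cu^2+(aq)]) / [Co^3+(aq)]^2.
Isolating [Cu^2+(aq)] in Q = 10^{3.818} yields log [Cu^2+(aq)] = −0.157, i.e. 0.70 M.

0.70 M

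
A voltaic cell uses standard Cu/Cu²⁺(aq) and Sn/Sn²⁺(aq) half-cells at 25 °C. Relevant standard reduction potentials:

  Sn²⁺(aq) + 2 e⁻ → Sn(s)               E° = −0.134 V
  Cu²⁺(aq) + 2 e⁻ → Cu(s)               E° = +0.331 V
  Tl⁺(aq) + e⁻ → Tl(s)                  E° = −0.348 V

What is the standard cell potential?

Of the two couples in this cell, the one with the more positive reduction potential is reduced at the cathode: here that is Cu²⁺/Cu (+0.331 V); Sn²⁺/Sn (−0.134 V) is the anode.
E°cell = E°(cathode) − E°(anode) = +0.331 − (−0.134) = +0.465 V.

+0.465 V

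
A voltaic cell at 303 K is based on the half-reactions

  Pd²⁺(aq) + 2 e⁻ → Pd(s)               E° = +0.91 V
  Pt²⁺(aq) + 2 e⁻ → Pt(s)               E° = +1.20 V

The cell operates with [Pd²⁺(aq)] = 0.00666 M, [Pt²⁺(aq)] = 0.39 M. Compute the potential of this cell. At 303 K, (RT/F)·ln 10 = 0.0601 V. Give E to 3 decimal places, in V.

+0.343 V

Since E°(Pt²⁺/Pt) > E°(Pd²⁺/Pd), Pt²⁺/Pt serves as the cathode.
The standard potential is +1.20 − (+0.91) = +0.29 V and the balanced reaction transfers n = 2 electrons.
For the overall reaction Pt²⁺(aq) + Pd(s) → Pt(s) + Pd²⁺(aq), Q = [Pd²⁺(aq)] / [Pt²⁺(aq)] = 0.0171, giving log Q = −1.768.
E = E° − (0.0601/n)·log Q = +0.29 − (0.0601/2)(−1.768) = +0.343 V.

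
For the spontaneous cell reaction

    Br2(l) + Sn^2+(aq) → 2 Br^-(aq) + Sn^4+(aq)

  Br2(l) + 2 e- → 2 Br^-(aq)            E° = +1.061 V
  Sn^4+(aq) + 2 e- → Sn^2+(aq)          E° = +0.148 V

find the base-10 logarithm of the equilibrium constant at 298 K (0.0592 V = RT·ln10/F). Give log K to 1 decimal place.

log K = 30.8

The Br₂/Br⁻ couple is reduced (cathode); E°cell = +1.061 − (+0.148) = +0.913 V with n = 2.
At equilibrium E = 0, so log K = nE°cell / 0.0592 = (2)(+0.913) / 0.0592 = 30.8.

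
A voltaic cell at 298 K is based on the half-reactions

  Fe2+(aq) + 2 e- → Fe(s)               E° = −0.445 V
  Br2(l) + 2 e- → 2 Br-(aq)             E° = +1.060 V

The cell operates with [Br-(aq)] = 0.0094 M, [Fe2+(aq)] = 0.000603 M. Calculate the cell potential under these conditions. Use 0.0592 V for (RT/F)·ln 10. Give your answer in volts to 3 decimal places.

The Br₂/Br⁻ couple has the more positive E°, so it is the cathode; Fe²⁺/Fe is the anode.
The standard potential is +1.060 − (−0.445) = +1.505 V and the balanced reaction transfers n = 2 electrons.
Balancing gives Br2(l) + Fe(s) → 2 Br-(aq) + Fe2+(aq); hence Q = [Br-(aq)]^2·[Fe2+(aq)] = 5.33×10^−8 (log Q = −7.273).
Applying E = E° − (RT ln10/nF)·log Q gives +1.505 − (0.0592/2)(−7.273) = +1.720 V.

+1.720 V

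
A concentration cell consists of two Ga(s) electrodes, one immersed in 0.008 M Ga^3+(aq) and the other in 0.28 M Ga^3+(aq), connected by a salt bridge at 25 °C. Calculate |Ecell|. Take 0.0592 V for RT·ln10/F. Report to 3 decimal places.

0.030 V

For a concentration cell E°cell = 0, since both electrodes use the same couple.
The compartment with the higher Ga^3+(aq) concentration (0.28 M) acts as the cathode; ions are reduced there and produced at the dilute (0.008 M) anode.
With n = 3, Ecell = −(0.0592/3)·log([dilute]/[conc]) = −(0.0592/3)·log(0.008/0.28) = +0.030 V.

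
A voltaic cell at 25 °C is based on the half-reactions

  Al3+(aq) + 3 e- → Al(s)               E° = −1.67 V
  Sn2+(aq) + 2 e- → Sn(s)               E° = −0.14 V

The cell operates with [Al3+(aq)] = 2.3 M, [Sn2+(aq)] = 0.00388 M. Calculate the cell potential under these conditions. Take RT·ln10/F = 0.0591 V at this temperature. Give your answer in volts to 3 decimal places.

The Sn²⁺/Sn couple has the more positive E°, so it is the cathode; Al³⁺/Al is the anode.
E°cell = −0.14 − (−1.67) = +1.53 V, with n = 6 electrons transferred.
For the overall reaction 3 Sn2+(aq) + 2 Al(s) → 3 Sn(s) + 2 Al3+(aq), Q = [Al3+(aq)]^2 / [Sn2+(aq)]^3 = 9.06×10^7, giving log Q = 7.957.
E = E° − (0.0591/n)·log Q = +1.53 − (0.0591/6)(7.957) = +1.452 V.

+1.452 V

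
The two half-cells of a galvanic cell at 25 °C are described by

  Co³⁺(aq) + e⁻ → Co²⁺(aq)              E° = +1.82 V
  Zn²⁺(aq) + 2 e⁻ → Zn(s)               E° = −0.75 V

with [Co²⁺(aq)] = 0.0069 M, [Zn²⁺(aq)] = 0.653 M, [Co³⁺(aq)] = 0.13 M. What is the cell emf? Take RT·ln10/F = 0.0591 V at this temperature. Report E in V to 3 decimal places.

The Co³⁺/Co²⁺ couple has the more positive E°, so it is the cathode; Zn²⁺/Zn is the anode.
E°cell = +1.82 − (−0.75) = +2.57 V, with n = 2 electrons transferred.
The balanced reaction is 2 Co³⁺(aq) + Zn(s) → 2 Co²⁺(aq) + Zn²⁺(aq), so Q = ([Co²⁺(aq)]^2·[Zn²⁺(aq)]) / [Co³⁺(aq)]^2 = 0.00184 and log Q = −2.735.
E = E° − (0.0591/n)·log Q = +2.57 − (0.0591/2)(−2.735) = +2.651 V.

+2.651 V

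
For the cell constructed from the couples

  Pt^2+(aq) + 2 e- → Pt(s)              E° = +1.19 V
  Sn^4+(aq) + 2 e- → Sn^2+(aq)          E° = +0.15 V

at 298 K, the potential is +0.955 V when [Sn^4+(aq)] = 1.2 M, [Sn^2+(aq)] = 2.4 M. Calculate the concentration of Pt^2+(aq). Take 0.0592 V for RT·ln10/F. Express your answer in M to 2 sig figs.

Pt²⁺/Pt is the cathode (higher E°); E°cell = +1.19 − (+0.15) = +1.04 V with n = 2.
Rearranging E = E° − (0.0592/n)·log Q gives log Q = 2(+1.04 − (+0.955))/0.0592 = 2.872.
For Pt^2+(aq) + Sn^2+(aq) → Pt(s) + Sn^4+(aq), the reaction quotient is Q = [Sn^4+(aq)] / ([Pt^2+(aq)]·[Sn^2+(aq)]).
Substituting the known concentrations and solving, log [Pt^2+(aq)] = −3.173 and [Pt^2+(aq)] = 0.00067 M.

0.00067 M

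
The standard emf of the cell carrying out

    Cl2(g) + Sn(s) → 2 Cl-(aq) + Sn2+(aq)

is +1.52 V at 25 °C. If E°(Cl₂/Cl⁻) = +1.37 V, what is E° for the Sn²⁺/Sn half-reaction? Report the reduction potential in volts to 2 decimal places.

−0.15 V

In the reaction as written the Cl₂/Cl⁻ couple is reduced (cathode) and Sn²⁺/Sn is oxidized (anode), so E°cell = E°(Cl₂/Cl⁻) − E°(Sn²⁺/Sn).
E°(Sn²⁺/Sn) = E°(cathode) − E°cell = +1.37 − (+1.52) = −0.15 V.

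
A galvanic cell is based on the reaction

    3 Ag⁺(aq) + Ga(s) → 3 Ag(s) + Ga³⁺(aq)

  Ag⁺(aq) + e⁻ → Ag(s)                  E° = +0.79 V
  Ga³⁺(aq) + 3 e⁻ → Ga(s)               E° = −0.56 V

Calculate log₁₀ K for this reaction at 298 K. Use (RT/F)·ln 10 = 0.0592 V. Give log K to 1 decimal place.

The Ag⁺/Ag couple is reduced (cathode); E°cell = +0.79 − (−0.56) = +1.35 V with n = 3.
At equilibrium E = 0, so log K = nE°cell / 0.0592 = (3)(+1.35) / 0.0592 = 68.4.

log K = 68.4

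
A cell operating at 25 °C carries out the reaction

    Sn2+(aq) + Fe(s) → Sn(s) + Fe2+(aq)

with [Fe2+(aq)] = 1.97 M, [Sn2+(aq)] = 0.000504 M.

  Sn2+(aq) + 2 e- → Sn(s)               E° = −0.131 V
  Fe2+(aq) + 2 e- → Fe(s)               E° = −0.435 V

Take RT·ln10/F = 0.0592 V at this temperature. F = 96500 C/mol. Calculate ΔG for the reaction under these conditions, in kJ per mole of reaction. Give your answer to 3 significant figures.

−38.2 kJ/mol

E°cell = −0.131 − (−0.435) = +0.304 V; the balanced reaction transfers n = 2 electrons.
Q = [Fe2+(aq)] / [Sn2+(aq)] = 3.91×10^3, so log Q = 3.592 and E = +0.304 − (0.0592/2)(3.592) = +0.1977 V.
Then ΔG = −nFE = −2 × 96500 × +0.1977 J/mol = −38.2 kJ/mol.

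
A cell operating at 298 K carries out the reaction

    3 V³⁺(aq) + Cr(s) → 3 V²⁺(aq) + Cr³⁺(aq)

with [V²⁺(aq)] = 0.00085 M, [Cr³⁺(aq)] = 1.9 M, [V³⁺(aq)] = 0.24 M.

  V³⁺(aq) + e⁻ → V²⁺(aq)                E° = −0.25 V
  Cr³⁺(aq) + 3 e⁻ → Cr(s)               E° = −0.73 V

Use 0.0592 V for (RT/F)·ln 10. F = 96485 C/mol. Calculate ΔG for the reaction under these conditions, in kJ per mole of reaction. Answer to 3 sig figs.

−179 kJ/mol

With V³⁺/V²⁺ reduced at the cathode, E°cell = −0.25 − (−0.73) = +0.48 V and n = 3.
Here Q = ([V²⁺(aq)]^3·[Cr³⁺(aq)]) / [V³⁺(aq)]^3 = 8.44×10^−8 (log Q = −7.074), giving E = +0.48 − (0.0592/3)·(−7.074) = +0.6196 V.
Then ΔG = −nFE = −3 × 96485 × +0.6196 J/mol = −179 kJ/mol.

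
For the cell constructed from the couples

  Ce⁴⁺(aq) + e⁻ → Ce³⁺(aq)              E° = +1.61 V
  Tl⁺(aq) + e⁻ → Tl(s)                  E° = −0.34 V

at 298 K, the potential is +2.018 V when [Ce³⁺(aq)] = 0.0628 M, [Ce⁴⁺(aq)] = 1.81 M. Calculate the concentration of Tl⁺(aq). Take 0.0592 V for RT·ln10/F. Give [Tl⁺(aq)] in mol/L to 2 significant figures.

2.0 M

With Ce⁴⁺/Ce³⁺ at the cathode and Tl⁺/Tl at the anode, E°cell = +1.61 − (−0.34) = +1.95 V (n = 1).
Since E = E° − (0.0592/n)·log Q, log Q = n(E° − E)/0.0592 = −1.149.
Balancing electrons gives Ce⁴⁺(aq) + Tl(s) → Ce³⁺(aq) + Tl⁺(aq); thus Q = ([Ce³⁺(aq)]·[Tl⁺(aq)]) / [Ce⁴⁺(aq)].
Substituting the known concentrations and solving, log [Tl⁺(aq)] = 0.311 and [Tl⁺(aq)] = 2.0 M.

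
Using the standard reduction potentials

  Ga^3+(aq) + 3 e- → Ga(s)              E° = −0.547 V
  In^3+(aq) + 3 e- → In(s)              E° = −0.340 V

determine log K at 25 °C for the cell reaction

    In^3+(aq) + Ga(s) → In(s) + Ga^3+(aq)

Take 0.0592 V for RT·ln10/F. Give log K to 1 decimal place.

log K = 10.5

The In³⁺/In couple is reduced (cathode); E°cell = −0.340 − (−0.547) = +0.207 V with n = 3.
At equilibrium E = 0, so log K = nE°cell / 0.0592 = (3)(+0.207) / 0.0592 = 10.5.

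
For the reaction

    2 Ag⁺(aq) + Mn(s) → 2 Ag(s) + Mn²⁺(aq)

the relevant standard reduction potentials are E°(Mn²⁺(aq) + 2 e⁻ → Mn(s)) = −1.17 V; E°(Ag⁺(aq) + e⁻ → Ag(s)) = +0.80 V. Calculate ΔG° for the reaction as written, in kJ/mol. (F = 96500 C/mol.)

−380 kJ/mol

In the reaction as written Ag⁺(aq) is reduced, so the Ag⁺/Ag couple is the cathode and Mn²⁺/Mn is the anode.
E°cell = +0.80 − (−1.17) = +1.97 V; balancing electrons gives n = 2.
ΔG° = −nFE°cell = −(2)(96500)(+1.97) J/mol = −380 kJ/mol.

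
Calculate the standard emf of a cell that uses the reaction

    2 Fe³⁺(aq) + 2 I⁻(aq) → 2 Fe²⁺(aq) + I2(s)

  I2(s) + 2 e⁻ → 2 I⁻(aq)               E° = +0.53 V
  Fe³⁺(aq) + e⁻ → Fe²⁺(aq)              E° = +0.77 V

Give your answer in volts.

+0.24 V

In the reaction as written, Fe³⁺(aq) is reduced (cathode) and I2(s) is produced by oxidation at the anode.
E°cell = E°(cathode) − E°(anode) = +0.77 − (+0.53) = +0.24 V.
The positive value indicates the reaction is spontaneous as written.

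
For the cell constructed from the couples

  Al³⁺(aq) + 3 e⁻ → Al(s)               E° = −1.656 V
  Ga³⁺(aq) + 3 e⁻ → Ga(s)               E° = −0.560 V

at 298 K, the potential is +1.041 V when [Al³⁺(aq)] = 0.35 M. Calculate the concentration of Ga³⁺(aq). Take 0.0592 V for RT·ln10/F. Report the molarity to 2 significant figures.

0.00057 M

The Ga³⁺/Ga couple has the larger reduction potential, so it is the cathode: E°cell = −0.560 − (−1.656) = +1.096 V and n = 3.
From the Nernst equation, log Q = n(E° − E)/0.0592 = 3·(+1.096 − (+1.041))/0.0592 = 2.787.
Balancing electrons gives Ga³⁺(aq) + Al(s) → Ga(s) + Al³⁺(aq); thus Q = [Al³⁺(aq)] / [Ga³⁺(aq)].
Substituting the known concentrations and solving, log [Ga³⁺(aq)] = −3.243 and [Ga³⁺(aq)] = 0.00057 M.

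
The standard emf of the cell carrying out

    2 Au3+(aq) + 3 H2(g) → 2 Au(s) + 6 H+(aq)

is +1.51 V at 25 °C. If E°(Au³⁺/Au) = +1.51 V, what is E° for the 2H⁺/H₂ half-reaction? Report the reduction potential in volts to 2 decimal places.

+0.00 V

In the reaction as written the Au³⁺/Au couple is reduced (cathode) and 2H⁺/H₂ is oxidized (anode), so E°cell = E°(Au³⁺/Au) − E°(2H⁺/H₂).
E°(2H⁺/H₂) = E°(cathode) − E°cell = +1.51 − (+1.51) = +0.00 V.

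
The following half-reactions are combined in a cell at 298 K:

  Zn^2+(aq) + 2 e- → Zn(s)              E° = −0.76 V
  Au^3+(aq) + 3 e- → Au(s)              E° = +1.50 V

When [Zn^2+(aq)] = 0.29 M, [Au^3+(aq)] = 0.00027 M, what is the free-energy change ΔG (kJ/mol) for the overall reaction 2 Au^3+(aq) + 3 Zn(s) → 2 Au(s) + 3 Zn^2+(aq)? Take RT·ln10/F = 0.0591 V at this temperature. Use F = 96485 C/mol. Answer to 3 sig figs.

With Au³⁺/Au reduced at the cathode, E°cell = +1.50 − (−0.76) = +2.26 V and n = 6.
Q = [Zn^2+(aq)]^3 / [Au^3+(aq)]^2 = 3.35×10^5, so log Q = 5.524 and E = +2.26 − (0.0591/6)(5.524) = +2.2056 V.
Finally ΔG = −nFE = −(6)(96485 C/mol)(+2.2056 V) = −1280 kJ/mol.

−1280 kJ/mol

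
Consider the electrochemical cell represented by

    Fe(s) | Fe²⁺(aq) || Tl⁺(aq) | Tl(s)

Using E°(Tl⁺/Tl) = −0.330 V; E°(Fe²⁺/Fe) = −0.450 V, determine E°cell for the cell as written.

By convention the left-hand electrode in cell notation is the anode (oxidation) and the right-hand electrode is the cathode (reduction).
E°cell = E°(right) − E°(left) = −0.330 − (−0.450) = +0.120 V.

+0.120 V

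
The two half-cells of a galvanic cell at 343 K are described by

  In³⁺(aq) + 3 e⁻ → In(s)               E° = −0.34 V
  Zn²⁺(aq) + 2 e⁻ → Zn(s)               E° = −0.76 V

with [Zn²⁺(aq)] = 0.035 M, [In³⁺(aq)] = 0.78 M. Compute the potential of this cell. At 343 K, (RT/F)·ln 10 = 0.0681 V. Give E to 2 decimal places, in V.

Since E°(In³⁺/In) > E°(Zn²⁺/Zn), In³⁺/In serves as the cathode.
The standard potential is −0.34 − (−0.76) = +0.42 V and the balanced reaction transfers n = 6 electrons.
Balancing gives 2 In³⁺(aq) + 3 Zn(s) → 2 In(s) + 3 Zn²⁺(aq); hence Q = [Zn²⁺(aq)]^3 / [In³⁺(aq)]^2 = 7.05×10^−5 (log Q = −4.152).
Applying E = E° − (RT ln10/nF)·log Q gives +0.42 − (0.0681/6)(−4.152) = +0.47 V.

+0.47 V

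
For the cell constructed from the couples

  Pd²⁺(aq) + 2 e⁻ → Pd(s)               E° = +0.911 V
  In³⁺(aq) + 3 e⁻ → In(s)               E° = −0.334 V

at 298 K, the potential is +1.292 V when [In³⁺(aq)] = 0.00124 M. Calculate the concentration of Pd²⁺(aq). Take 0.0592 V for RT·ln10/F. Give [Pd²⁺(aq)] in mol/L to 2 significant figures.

With Pd²⁺/Pd at the cathode and In³⁺/In at the anode, E°cell = +0.911 − (−0.334) = +1.245 V (n = 6).
From the Nernst equation, log Q = n(E° − E)/0.0592 = 6·(+1.245 − (+1.292))/0.0592 = −4.764.
For 3 Pd²⁺(aq) + 2 In(s) → 3 Pd(s) + 2 In³⁺(aq), the reaction quotient is Q = [In³⁺(aq)]^2 / [Pd²⁺(aq)]^3.
Substituting the known concentrations and solving, log [Pd²⁺(aq)] = −0.350 and [Pd²⁺(aq)] = 0.45 M.

0.45 M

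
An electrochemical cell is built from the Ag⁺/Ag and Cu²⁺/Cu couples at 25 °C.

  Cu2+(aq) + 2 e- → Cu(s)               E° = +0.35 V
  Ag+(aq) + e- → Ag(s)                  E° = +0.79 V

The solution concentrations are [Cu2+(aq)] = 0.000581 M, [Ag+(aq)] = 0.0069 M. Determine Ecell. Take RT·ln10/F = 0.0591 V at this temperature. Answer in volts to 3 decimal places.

Since E°(Ag⁺/Ag) > E°(Cu²⁺/Cu), Ag⁺/Ag serves as the cathode.
The standard potential is +0.79 − (+0.35) = +0.44 V and the balanced reaction transfers n = 2 electrons.
Balancing gives 2 Ag+(aq) + Cu(s) → 2 Ag(s) + Cu2+(aq); hence Q = [Cu2+(aq)] / [Ag+(aq)]^2 = 12.2 (log Q = 1.086).
By the Nernst equation, E = +0.44 − (0.0591/2)·(1.086) = +0.408 V.

+0.408 V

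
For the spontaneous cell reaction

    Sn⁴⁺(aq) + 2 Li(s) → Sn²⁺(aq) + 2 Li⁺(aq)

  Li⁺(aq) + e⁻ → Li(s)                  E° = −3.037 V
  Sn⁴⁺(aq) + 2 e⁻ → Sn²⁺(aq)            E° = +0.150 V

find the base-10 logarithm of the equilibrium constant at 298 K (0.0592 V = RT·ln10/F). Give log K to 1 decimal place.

The Sn⁴⁺/Sn²⁺ couple is reduced (cathode); E°cell = +0.150 − (−3.037) = +3.187 V with n = 2.
At equilibrium E = 0, so log K = nE°cell / 0.0592 = (2)(+3.187) / 0.0592 = 107.7.

log K = 107.7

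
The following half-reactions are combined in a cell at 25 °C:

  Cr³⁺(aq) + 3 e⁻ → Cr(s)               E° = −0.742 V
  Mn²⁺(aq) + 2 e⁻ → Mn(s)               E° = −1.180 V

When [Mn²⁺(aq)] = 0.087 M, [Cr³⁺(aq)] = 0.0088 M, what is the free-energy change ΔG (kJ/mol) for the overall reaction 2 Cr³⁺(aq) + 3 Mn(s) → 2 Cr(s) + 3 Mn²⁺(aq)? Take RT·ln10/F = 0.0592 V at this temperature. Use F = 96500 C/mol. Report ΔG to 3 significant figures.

−248 kJ/mol

The standard cell potential is −0.742 − (−1.180) = +0.438 V, with n = 6 electrons in the balanced equation.
The reaction quotient is [Mn²⁺(aq)]^3 / [Cr³⁺(aq)]^2 = 8.5; by Nernst, E = +0.438 − (0.0592/6)(0.930) = +0.4288 V.
Then ΔG = −nFE = −6 × 96500 × +0.4288 J/mol = −248 kJ/mol.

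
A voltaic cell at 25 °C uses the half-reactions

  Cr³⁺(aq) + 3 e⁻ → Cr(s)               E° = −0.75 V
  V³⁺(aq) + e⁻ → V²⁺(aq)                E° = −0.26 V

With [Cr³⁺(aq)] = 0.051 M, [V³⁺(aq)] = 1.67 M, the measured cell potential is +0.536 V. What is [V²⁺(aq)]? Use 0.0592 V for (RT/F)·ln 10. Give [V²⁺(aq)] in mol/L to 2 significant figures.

With V³⁺/V²⁺ at the cathode and Cr³⁺/Cr at the anode, E°cell = −0.26 − (−0.75) = +0.49 V (n = 3).
From the Nernst equation, log Q = n(E° − E)/0.0592 = 3·(+0.49 − (+0.536))/0.0592 = −2.331.
Balancing electrons gives 3 V³⁺(aq) + Cr(s) → 3 V²⁺(aq) + Cr³⁺(aq); thus Q = ([V²⁺(aq)]^3·[Cr³⁺(aq)]) / [V³⁺(aq)]^3.
Isolating [V²⁺(aq)] in Q = 10^{−2.331} yields log [V²⁺(aq)] = −0.123, i.e. 0.75 M.

0.75 M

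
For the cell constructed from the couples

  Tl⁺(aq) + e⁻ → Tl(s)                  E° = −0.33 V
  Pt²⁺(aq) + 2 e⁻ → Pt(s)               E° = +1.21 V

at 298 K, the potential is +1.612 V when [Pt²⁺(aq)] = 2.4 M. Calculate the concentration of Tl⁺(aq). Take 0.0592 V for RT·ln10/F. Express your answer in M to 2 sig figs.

Pt²⁺/Pt is the cathode (higher E°); E°cell = +1.21 − (−0.33) = +1.54 V with n = 2.
Rearranging E = E° − (0.0592/n)·log Q gives log Q = 2(+1.54 − (+1.612))/0.0592 = −2.432.
Balancing electrons gives Pt²⁺(aq) + 2 Tl(s) → Pt(s) + 2 Tl⁺(aq); thus Q = [Tl⁺(aq)]^2 / [Pt²⁺(aq)].
Solving for the unknown gives log [Tl⁺(aq)] = −1.026, so [Tl⁺(aq)] ≈ 0.094 M.

0.094 M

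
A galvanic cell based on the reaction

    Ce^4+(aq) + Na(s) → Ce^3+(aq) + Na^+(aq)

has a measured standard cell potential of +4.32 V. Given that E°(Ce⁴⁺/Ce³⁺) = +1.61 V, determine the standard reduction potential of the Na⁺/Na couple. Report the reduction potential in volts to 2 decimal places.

In the reaction as written the Ce⁴⁺/Ce³⁺ couple is reduced (cathode) and Na⁺/Na is oxidized (anode), so E°cell = E°(Ce⁴⁺/Ce³⁺) − E°(Na⁺/Na).
E°(Na⁺/Na) = E°(cathode) − E°cell = +1.61 − (+4.32) = −2.71 V.

−2.71 V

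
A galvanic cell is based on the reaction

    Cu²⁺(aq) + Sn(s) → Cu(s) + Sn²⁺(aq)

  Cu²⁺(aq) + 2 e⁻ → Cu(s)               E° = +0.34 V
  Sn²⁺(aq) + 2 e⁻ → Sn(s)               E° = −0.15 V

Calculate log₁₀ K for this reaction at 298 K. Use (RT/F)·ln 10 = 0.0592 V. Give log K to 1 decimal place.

The Cu²⁺/Cu couple is reduced (cathode); E°cell = +0.34 − (−0.15) = +0.49 V with n = 2.
At equilibrium E = 0, so log K = nE°cell / 0.0592 = (2)(+0.49) / 0.0592 = 16.6.

log K = 16.6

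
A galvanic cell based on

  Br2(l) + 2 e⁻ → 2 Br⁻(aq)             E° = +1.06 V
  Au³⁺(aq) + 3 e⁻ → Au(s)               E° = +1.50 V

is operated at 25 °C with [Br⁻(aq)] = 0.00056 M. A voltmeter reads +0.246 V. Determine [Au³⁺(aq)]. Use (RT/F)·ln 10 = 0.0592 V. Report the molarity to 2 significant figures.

The Au³⁺/Au couple has the larger reduction potential, so it is the cathode: E°cell = +1.50 − (+1.06) = +0.44 V and n = 6.
Since E = E° − (0.0592/n)·log Q, log Q = n(E° − E)/0.0592 = 19.662.
Balancing electrons gives 2 Au³⁺(aq) + 6 Br⁻(aq) → 2 Au(s) + 3 Br2(l); thus Q = 1 / ([Au³⁺(aq)]^2·[Br⁻(aq)]^6).
Solving for the unknown gives log [Au³⁺(aq)] = −0.076, so [Au³⁺(aq)] ≈ 0.84 M.

0.84 M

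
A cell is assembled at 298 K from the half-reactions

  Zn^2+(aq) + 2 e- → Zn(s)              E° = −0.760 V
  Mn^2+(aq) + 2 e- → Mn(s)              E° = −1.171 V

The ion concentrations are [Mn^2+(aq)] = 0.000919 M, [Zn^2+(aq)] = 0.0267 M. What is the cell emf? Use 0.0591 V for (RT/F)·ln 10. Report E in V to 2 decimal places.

+0.45 V

Zn²⁺/Zn is reduced (cathode, E° = −0.760 V) and Mn²⁺/Mn is oxidized (anode).
E°cell = −0.760 − (−1.171) = +0.411 V, with n = 2 electrons transferred.
Balancing gives Zn^2+(aq) + Mn(s) → Zn(s) + Mn^2+(aq); hence Q = [Mn^2+(aq)] / [Zn^2+(aq)] = 0.0344 (log Q = −1.463).
E = E° − (0.0591/n)·log Q = +0.411 − (0.0591/2)(−1.463) = +0.45 V.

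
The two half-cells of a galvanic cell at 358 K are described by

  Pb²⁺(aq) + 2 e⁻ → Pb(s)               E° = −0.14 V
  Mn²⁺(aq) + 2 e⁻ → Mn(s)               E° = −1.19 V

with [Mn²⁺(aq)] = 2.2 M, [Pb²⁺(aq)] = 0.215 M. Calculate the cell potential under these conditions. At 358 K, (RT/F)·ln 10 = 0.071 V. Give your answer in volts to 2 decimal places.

+1.01 V

Pb²⁺/Pb is reduced (cathode, E° = −0.14 V) and Mn²⁺/Mn is oxidized (anode).
E°cell = −0.14 − (−1.19) = +1.05 V, with n = 2 electrons transferred.
The balanced reaction is Pb²⁺(aq) + Mn(s) → Pb(s) + Mn²⁺(aq), so Q = [Mn²⁺(aq)] / [Pb²⁺(aq)] = 10.2 and log Q = 1.010.
E = E° − (0.071/n)·log Q = +1.05 − (0.071/2)(1.010) = +1.01 V.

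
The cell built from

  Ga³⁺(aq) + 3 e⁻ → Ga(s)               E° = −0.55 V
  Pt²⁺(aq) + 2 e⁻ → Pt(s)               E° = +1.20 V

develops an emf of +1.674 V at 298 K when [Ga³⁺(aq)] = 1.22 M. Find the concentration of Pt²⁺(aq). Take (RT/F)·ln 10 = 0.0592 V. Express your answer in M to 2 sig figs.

0.0031 M

The Pt²⁺/Pt couple has the larger reduction potential, so it is the cathode: E°cell = +1.20 − (−0.55) = +1.75 V and n = 6.
Since E = E° − (0.0592/n)·log Q, log Q = n(E° − E)/0.0592 = 7.703.
The balanced reaction is 3 Pt²⁺(aq) + 2 Ga(s) → 3 Pt(s) + 2 Ga³⁺(aq), so Q = [Ga³⁺(aq)]^2 / [Pt²⁺(aq)]^3.
Isolating [Pt²⁺(aq)] in Q = 10^{7.703} yields log [Pt²⁺(aq)] = −2.510, i.e. 0.0031 M.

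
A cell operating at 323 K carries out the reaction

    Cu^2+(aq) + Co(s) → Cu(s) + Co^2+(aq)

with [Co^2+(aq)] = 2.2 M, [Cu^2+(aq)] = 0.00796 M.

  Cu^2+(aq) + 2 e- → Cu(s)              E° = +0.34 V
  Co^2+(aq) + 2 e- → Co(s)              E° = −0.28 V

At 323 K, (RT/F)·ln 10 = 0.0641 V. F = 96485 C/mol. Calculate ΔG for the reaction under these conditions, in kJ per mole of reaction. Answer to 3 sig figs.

−105 kJ/mol

The standard cell potential is +0.34 − (−0.28) = +0.62 V, with n = 2 electrons in the balanced equation.
Here Q = [Co^2+(aq)] / [Cu^2+(aq)] = 276 (log Q = 2.442), giving E = +0.62 − (0.0641/2)·(2.442) = +0.5417 V.
ΔG = −nFE = −(2)(96485)(+0.5417) J/mol = −105 kJ/mol.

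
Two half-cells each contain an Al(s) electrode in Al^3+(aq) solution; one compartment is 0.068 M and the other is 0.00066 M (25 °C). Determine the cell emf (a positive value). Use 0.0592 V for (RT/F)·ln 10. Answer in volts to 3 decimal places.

For a concentration cell E°cell = 0, since both electrodes use the same couple.
The compartment with the higher Al^3+(aq) concentration (0.068 M) acts as the cathode; ions are reduced there and produced at the dilute (0.00066 M) anode.
With n = 3, Ecell = −(0.0592/3)·log([dilute]/[conc]) = −(0.0592/3)·log(0.00066/0.068) = +0.040 V.

0.040 V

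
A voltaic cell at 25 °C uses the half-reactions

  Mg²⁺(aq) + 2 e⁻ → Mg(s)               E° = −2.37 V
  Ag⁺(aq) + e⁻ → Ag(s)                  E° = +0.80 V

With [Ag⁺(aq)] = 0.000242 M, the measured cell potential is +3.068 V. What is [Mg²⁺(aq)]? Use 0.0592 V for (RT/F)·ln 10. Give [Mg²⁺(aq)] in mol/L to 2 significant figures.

0.00016 M

Ag⁺/Ag is the cathode (higher E°); E°cell = +0.80 − (−2.37) = +3.17 V with n = 2.
Rearranging E = E° − (0.0592/n)·log Q gives log Q = 2(+3.17 − (+3.068))/0.0592 = 3.446.
Balancing electrons gives 2 Ag⁺(aq) + Mg(s) → 2 Ag(s) + Mg²⁺(aq); thus Q = [Mg²⁺(aq)] / [Ag⁺(aq)]^2.
Isolating [Mg²⁺(aq)] in Q = 10^{3.446} yields log [Mg²⁺(aq)] = −3.786, i.e. 0.00016 M.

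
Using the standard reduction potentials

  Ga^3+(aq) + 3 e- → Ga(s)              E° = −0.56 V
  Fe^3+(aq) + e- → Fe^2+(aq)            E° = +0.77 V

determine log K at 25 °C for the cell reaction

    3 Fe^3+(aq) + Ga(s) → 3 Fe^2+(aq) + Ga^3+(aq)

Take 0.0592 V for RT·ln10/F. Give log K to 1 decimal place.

log K = 67.4

The Fe³⁺/Fe²⁺ couple is reduced (cathode); E°cell = +0.77 − (−0.56) = +1.33 V with n = 3.
At equilibrium E = 0, so log K = nE°cell / 0.0592 = (3)(+1.33) / 0.0592 = 67.4.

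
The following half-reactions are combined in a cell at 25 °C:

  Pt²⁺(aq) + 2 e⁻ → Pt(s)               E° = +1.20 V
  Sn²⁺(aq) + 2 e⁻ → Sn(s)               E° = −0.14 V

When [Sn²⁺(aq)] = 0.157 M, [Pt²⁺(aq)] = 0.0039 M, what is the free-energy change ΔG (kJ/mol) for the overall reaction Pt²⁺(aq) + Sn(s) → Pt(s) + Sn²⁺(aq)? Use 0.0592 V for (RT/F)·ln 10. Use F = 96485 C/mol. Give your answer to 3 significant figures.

−249 kJ/mol

With Pt²⁺/Pt reduced at the cathode, E°cell = +1.20 − (−0.14) = +1.34 V and n = 2.
The reaction quotient is [Sn²⁺(aq)] / [Pt²⁺(aq)] = 40.3; by Nernst, E = +1.34 − (0.0592/2)(1.605) = +1.2925 V.
ΔG = −nFE = −(2)(96485)(+1.2925) J/mol = −249 kJ/mol.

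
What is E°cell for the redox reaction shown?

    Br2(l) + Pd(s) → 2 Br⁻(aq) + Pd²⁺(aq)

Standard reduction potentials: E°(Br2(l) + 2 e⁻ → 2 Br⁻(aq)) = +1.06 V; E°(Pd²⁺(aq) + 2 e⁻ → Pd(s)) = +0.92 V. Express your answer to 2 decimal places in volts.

Br2(l) gains electrons, so the Br₂/Br⁻ couple is the cathode; the Pd²⁺/Pd couple is the anode.
E°cell = E°(cathode) − E°(anode) = +1.06 − (+0.92) = +0.14 V.

+0.14 V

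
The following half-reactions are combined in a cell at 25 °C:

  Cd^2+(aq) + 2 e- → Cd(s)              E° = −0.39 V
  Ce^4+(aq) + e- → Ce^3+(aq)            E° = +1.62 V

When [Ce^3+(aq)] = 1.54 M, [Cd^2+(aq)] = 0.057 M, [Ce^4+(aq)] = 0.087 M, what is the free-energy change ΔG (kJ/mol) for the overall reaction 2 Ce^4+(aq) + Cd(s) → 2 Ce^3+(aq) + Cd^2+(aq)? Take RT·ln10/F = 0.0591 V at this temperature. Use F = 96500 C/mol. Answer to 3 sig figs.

E°cell = +1.62 − (−0.39) = +2.01 V; the balanced reaction transfers n = 2 electrons.
Here Q = ([Ce^3+(aq)]^2·[Cd^2+(aq)]) / [Ce^4+(aq)]^2 = 17.9 (log Q = 1.252), giving E = +2.01 − (0.0591/2)·(1.252) = +1.9730 V.
Then ΔG = −nFE = −2 × 96500 × +1.9730 J/mol = −381 kJ/mol.

−381 kJ/mol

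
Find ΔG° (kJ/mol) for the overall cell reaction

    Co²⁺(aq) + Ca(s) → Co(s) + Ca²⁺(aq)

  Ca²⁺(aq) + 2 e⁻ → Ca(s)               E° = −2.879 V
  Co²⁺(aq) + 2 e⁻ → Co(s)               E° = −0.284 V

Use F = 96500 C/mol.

−501 kJ/mol

In the reaction as written Co²⁺(aq) is reduced, so the Co²⁺/Co couple is the cathode and Ca²⁺/Ca is the anode.
E°cell = −0.284 − (−2.879) = +2.595 V; balancing electrons gives n = 2.
ΔG° = −nFE°cell = −(2)(96500)(+2.595) J/mol = −501 kJ/mol.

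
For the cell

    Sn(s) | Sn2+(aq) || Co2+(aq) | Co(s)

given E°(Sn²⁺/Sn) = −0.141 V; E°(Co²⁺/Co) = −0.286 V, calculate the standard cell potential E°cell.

By convention the left-hand electrode in cell notation is the anode (oxidation) and the right-hand electrode is the cathode (reduction).
E°cell = E°(right) − E°(left) = −0.286 − (−0.141) = −0.145 V.
The negative sign shows that, as written, the cell would require an external voltage to drive the reaction.

−0.145 V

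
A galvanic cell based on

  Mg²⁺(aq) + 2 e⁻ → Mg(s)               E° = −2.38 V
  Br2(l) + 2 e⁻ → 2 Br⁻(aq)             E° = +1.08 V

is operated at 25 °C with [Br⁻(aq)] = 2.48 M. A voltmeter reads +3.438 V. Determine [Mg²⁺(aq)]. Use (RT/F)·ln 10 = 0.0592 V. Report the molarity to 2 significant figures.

0.90 M

With Br₂/Br⁻ at the cathode and Mg²⁺/Mg at the anode, E°cell = +1.08 − (−2.38) = +3.46 V (n = 2).
From the Nernst equation, log Q = n(E° − E)/0.0592 = 2·(+3.46 − (+3.438))/0.0592 = 0.743.
For Br2(l) + Mg(s) → 2 Br⁻(aq) + Mg²⁺(aq), the reaction quotient is Q = [Br⁻(aq)]^2·[Mg²⁺(aq)].
Isolating [Mg²⁺(aq)] in Q = 10^{0.743} yields log [Mg²⁺(aq)] = −0.046, i.e. 0.90 M.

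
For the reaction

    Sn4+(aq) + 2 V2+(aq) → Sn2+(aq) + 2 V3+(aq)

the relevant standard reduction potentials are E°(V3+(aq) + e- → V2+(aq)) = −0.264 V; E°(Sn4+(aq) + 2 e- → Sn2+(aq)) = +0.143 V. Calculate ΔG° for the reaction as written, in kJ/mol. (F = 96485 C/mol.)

In the reaction as written Sn4+(aq) is reduced, so the Sn⁴⁺/Sn²⁺ couple is the cathode and V³⁺/V²⁺ is the anode.
E°cell = +0.143 − (−0.264) = +0.407 V; balancing electrons gives n = 2.
ΔG° = −nFE°cell = −(2)(96485)(+0.407) J/mol = −78.5 kJ/mol.

−78.5 kJ/mol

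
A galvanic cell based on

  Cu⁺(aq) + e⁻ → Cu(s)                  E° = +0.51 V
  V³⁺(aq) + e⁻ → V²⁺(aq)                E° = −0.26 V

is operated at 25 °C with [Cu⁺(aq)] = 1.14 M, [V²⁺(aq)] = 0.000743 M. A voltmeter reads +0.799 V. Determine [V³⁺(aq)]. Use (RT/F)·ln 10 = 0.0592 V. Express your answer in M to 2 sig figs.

The Cu⁺/Cu couple has the larger reduction potential, so it is the cathode: E°cell = +0.51 − (−0.26) = +0.77 V and n = 1.
Since E = E° − (0.0592/n)·log Q, log Q = n(E° − E)/0.0592 = −0.490.
Balancing electrons gives Cu⁺(aq) + V²⁺(aq) → Cu(s) + V³⁺(aq); thus Q = [V³⁺(aq)] / ([Cu⁺(aq)]·[V²⁺(aq)]).
Isolating [V³⁺(aq)] in Q = 10^{−0.490} yields log [V³⁺(aq)] = −3.562, i.e. 0.00027 M.

0.00027 M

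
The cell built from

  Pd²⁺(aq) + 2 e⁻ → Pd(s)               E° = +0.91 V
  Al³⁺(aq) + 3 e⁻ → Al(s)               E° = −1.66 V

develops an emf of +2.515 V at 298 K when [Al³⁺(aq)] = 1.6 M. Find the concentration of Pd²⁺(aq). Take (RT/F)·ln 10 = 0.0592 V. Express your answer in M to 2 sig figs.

With Pd²⁺/Pd at the cathode and Al³⁺/Al at the anode, E°cell = +0.91 − (−1.66) = +2.57 V (n = 6).
Since E = E° − (0.0592/n)·log Q, log Q = n(E° − E)/0.0592 = 5.574.
For 3 Pd²⁺(aq) + 2 Al(s) → 3 Pd(s) + 2 Al³⁺(aq), the reaction quotient is Q = [Al³⁺(aq)]^2 / [Pd²⁺(aq)]^3.
Solving for the unknown gives log [Pd²⁺(aq)] = −1.722, so [Pd²⁺(aq)] ≈ 0.019 M.

0.019 M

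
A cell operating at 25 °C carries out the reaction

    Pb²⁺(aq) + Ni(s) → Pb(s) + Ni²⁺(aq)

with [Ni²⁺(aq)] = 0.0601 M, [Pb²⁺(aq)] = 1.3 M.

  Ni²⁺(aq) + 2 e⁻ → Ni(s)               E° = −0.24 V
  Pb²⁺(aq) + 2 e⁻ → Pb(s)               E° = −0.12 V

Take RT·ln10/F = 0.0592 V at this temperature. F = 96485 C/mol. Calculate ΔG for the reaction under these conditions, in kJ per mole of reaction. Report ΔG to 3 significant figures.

The standard cell potential is −0.12 − (−0.24) = +0.12 V, with n = 2 electrons in the balanced equation.
Q = [Ni²⁺(aq)] / [Pb²⁺(aq)] = 0.0462, so log Q = −1.335 and E = +0.12 − (0.0592/2)(−1.335) = +0.1595 V.
Finally ΔG = −nFE = −(2)(96485 C/mol)(+0.1595 V) = −30.8 kJ/mol.

−30.8 kJ/mol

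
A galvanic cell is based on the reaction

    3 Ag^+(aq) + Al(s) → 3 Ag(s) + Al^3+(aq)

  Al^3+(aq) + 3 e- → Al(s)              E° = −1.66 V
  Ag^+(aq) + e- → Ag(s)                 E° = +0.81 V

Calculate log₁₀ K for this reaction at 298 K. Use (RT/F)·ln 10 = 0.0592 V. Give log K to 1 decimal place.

log K = 125.2

The Ag⁺/Ag couple is reduced (cathode); E°cell = +0.81 − (−1.66) = +2.47 V with n = 3.
At equilibrium E = 0, so log K = nE°cell / 0.0592 = (3)(+2.47) / 0.0592 = 125.2.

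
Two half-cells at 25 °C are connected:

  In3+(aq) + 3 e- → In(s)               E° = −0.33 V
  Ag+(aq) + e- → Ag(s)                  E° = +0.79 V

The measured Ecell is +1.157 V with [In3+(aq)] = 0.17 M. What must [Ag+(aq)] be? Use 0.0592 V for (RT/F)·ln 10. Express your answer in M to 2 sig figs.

2.3 M

Ag⁺/Ag is the cathode (higher E°); E°cell = +0.79 − (−0.33) = +1.12 V with n = 3.
Since E = E° − (0.0592/n)·log Q, log Q = n(E° − E)/0.0592 = −1.875.
Balancing electrons gives 3 Ag+(aq) + In(s) → 3 Ag(s) + In3+(aq); thus Q = [In3+(aq)] / [Ag+(aq)]^3.
Substituting the known concentrations and solving, log [Ag+(aq)] = 0.368 and [Ag+(aq)] = 2.3 M.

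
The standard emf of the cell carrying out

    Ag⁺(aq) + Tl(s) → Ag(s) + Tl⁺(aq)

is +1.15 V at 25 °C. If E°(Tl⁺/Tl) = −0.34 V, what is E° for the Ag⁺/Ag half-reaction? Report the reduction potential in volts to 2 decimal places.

In the reaction as written the Ag⁺/Ag couple is reduced (cathode) and Tl⁺/Tl is oxidized (anode), so E°cell = E°(Ag⁺/Ag) − E°(Tl⁺/Tl).
E°(Ag⁺/Ag) = E°cell + E°(anode) = +1.15 + (−0.34) = +0.81 V.

+0.81 V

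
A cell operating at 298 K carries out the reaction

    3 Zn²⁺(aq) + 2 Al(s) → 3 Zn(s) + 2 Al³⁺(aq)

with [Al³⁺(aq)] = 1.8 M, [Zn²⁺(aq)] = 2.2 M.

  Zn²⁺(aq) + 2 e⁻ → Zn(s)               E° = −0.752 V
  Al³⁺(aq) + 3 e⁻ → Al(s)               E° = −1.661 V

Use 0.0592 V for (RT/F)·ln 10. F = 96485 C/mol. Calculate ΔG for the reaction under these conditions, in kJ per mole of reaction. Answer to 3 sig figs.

−529 kJ/mol

The standard cell potential is −0.752 − (−1.661) = +0.909 V, with n = 6 electrons in the balanced equation.
Q = [Al³⁺(aq)]^2 / [Zn²⁺(aq)]^3 = 0.304, so log Q = −0.517 and E = +0.909 − (0.0592/6)(−0.517) = +0.9141 V.
Then ΔG = −nFE = −6 × 96485 × +0.9141 J/mol = −529 kJ/mol.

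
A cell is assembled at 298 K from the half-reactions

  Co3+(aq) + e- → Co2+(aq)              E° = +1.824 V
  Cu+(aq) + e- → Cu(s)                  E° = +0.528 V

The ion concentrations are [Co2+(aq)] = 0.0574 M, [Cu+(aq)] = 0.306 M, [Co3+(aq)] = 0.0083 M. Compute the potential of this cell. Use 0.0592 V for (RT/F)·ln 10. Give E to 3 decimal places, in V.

+1.277 V

Since E°(Co³⁺/Co²⁺) > E°(Cu⁺/Cu), Co³⁺/Co²⁺ serves as the cathode.
The standard potential is +1.824 − (+0.528) = +1.296 V and the balanced reaction transfers n = 1 electron.
For the overall reaction Co3+(aq) + Cu(s) → Co2+(aq) + Cu+(aq), Q = ([Co2+(aq)]·[Cu+(aq)]) / [Co3+(aq)] = 2.12, giving log Q = 0.326.
Applying E = E° − (RT ln10/nF)·log Q gives +1.296 − (0.0592/1)(0.326) = +1.277 V.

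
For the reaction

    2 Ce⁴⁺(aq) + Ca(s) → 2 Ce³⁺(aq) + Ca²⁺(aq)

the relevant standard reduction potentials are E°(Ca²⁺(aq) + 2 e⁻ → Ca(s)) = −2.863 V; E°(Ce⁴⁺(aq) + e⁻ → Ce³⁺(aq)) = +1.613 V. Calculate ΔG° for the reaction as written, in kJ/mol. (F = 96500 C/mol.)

−864 kJ/mol

In the reaction as written Ce⁴⁺(aq) is reduced, so the Ce⁴⁺/Ce³⁺ couple is the cathode and Ca²⁺/Ca is the anode.
E°cell = +1.613 − (−2.863) = +4.476 V; balancing electrons gives n = 2.
ΔG° = −nFE°cell = −(2)(96500)(+4.476) J/mol = −864 kJ/mol.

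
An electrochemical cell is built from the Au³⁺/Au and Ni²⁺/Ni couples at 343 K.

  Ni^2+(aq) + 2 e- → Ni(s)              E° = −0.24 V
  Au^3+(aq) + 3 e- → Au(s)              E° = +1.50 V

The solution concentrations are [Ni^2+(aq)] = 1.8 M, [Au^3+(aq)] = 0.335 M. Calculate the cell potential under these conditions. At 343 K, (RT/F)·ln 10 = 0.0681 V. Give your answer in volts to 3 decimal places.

+1.721 V

Au³⁺/Au is reduced (cathode, E° = +1.50 V) and Ni²⁺/Ni is oxidized (anode).
E°cell = +1.50 − (−0.24) = +1.74 V, with n = 6 electrons transferred.
Balancing gives 2 Au^3+(aq) + 3 Ni(s) → 2 Au(s) + 3 Ni^2+(aq); hence Q = [Ni^2+(aq)]^3 / [Au^3+(aq)]^2 = 52 (log Q = 1.716).
E = E° − (0.0681/n)·log Q = +1.74 − (0.0681/6)(1.716) = +1.721 V.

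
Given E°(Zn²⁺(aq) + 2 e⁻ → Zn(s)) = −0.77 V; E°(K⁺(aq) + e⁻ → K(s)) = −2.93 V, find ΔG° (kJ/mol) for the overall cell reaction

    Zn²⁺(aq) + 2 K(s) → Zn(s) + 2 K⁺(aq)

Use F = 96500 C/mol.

−417 kJ/mol

In the reaction as written Zn²⁺(aq) is reduced, so the Zn²⁺/Zn couple is the cathode and K⁺/K is the anode.
E°cell = −0.77 − (−2.93) = +2.16 V; balancing electrons gives n = 2.
ΔG° = −nFE°cell = −(2)(96500)(+2.16) J/mol = −417 kJ/mol.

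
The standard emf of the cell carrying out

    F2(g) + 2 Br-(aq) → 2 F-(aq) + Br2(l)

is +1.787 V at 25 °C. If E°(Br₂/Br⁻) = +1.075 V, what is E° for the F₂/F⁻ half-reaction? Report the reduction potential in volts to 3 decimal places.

In the reaction as written the F₂/F⁻ couple is reduced (cathode) and Br₂/Br⁻ is oxidized (anode), so E°cell = E°(F₂/F⁻) − E°(Br₂/Br⁻).
E°(F₂/F⁻) = E°cell + E°(anode) = +1.787 + (+1.075) = +2.862 V.

+2.862 V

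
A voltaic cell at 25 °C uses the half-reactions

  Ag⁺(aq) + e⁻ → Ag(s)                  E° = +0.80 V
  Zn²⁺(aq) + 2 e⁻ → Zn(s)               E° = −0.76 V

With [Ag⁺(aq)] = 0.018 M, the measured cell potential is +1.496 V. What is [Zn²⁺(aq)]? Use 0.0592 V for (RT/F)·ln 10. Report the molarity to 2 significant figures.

With Ag⁺/Ag at the cathode and Zn²⁺/Zn at the anode, E°cell = +0.80 − (−0.76) = +1.56 V (n = 2).
Rearranging E = E° − (0.0592/n)·log Q gives log Q = 2(+1.56 − (+1.496))/0.0592 = 2.162.
For 2 Ag⁺(aq) + Zn(s) → 2 Ag(s) + Zn²⁺(aq), the reaction quotient is Q = [Zn²⁺(aq)] / [Ag⁺(aq)]^2.
Substituting the known concentrations and solving, log [Zn²⁺(aq)] = −1.327 and [Zn²⁺(aq)] = 0.047 M.

0.047 M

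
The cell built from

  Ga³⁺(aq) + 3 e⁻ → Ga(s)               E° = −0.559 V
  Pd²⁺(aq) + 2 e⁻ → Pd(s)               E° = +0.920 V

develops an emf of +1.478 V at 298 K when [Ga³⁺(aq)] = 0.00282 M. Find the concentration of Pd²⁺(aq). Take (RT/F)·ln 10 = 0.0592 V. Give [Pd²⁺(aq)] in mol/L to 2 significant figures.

0.018 M

The Pd²⁺/Pd couple has the larger reduction potential, so it is the cathode: E°cell = +0.920 − (−0.559) = +1.479 V and n = 6.
Rearranging E = E° − (0.0592/n)·log Q gives log Q = 6(+1.479 − (+1.478))/0.0592 = 0.101.
For 3 Pd²⁺(aq) + 2 Ga(s) → 3 Pd(s) + 2 Ga³⁺(aq), the reaction quotient is Q = [Ga³⁺(aq)]^2 / [Pd²⁺(aq)]^3.
Substituting the known concentrations and solving, log [Pd²⁺(aq)] = −1.734 and [Pd²⁺(aq)] = 0.018 M.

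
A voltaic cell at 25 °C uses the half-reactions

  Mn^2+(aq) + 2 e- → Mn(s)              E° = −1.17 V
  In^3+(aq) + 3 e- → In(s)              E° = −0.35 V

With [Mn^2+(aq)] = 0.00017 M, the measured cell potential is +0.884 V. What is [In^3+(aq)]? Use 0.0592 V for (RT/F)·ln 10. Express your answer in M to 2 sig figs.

0.0039 M

In³⁺/In is the cathode (higher E°); E°cell = −0.35 − (−1.17) = +0.82 V with n = 6.
Rearranging E = E° − (0.0592/n)·log Q gives log Q = 6(+0.82 − (+0.884))/0.0592 = −6.486.
For 2 In^3+(aq) + 3 Mn(s) → 2 In(s) + 3 Mn^2+(aq), the reaction quotient is Q = [Mn^2+(aq)]^3 / [In^3+(aq)]^2.
Isolating [In^3+(aq)] in Q = 10^{−6.486} yields log [In^3+(aq)] = −2.411, i.e. 0.0039 M.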